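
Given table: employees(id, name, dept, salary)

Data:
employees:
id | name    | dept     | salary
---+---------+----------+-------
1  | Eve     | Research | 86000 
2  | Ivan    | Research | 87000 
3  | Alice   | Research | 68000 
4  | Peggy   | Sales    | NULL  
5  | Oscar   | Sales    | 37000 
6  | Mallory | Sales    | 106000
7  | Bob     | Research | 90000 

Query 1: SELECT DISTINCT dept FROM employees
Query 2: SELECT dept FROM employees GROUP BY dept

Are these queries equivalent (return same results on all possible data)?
Yes, equivalent

Both queries return: [('Research',), ('Sales',)]

Reason: Both get unique depts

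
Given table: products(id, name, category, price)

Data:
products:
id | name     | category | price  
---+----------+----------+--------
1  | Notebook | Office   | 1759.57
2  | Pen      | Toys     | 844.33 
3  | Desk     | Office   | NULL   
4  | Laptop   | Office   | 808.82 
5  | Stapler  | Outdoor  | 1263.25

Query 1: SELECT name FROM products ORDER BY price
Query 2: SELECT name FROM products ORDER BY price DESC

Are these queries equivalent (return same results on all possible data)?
No, not equivalent

Query 1 returns: [('Desk',), ('Laptop',), ('Pen',), ('Stapler',), ('Notebook',)]
Query 2 returns: [('Notebook',), ('Stapler',), ('Pen',), ('Laptop',), ('Desk',)]

Reason: ASC vs DESC gives opposite ordering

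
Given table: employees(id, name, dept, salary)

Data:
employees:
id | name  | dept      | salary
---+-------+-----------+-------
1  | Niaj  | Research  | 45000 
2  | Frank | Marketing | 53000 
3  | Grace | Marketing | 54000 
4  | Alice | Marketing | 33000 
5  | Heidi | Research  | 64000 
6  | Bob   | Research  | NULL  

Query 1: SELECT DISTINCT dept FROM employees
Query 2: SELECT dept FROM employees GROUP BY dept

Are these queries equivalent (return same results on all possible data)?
Yes, equivalent

Both queries return: [('Marketing',), ('Research',)]

Reason: Both get unique depts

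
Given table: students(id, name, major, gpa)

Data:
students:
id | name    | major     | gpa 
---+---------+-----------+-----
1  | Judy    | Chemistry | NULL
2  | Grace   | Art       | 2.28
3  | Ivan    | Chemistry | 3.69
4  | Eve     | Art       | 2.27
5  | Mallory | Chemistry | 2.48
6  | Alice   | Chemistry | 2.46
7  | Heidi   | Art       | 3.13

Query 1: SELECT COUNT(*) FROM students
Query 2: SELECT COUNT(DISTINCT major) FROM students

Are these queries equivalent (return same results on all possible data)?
No, not equivalent

Query 1 returns: [(7,)]
Query 2 returns: [(2,)]

Reason: COUNT(*) counts rows, COUNT(DISTINCT major) counts unique majors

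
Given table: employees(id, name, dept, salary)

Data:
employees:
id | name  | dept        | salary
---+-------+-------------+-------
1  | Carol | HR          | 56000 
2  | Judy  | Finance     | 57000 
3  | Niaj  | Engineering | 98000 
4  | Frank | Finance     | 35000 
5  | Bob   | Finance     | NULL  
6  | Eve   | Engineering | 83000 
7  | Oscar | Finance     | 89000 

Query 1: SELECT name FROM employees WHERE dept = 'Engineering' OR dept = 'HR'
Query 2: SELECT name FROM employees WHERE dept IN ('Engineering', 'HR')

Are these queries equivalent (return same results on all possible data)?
Yes, equivalent

Both queries return: [('Carol',), ('Eve',), ('Niaj',)]

Reason: OR vs IN are equivalent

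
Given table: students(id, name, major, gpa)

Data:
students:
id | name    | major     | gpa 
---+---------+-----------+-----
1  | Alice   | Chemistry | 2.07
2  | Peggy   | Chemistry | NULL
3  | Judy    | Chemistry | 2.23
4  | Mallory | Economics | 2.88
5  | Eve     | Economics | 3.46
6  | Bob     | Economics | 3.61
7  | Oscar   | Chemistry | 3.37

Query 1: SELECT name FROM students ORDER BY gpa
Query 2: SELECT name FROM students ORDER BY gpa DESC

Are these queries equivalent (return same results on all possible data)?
No, not equivalent

Query 1 returns: [('Peggy',), ('Alice',), ('Judy',), ('Mallory',), ('Oscar',), ('Eve',), ('Bob',)]
Query 2 returns: [('Bob',), ('Eve',), ('Oscar',), ('Mallory',), ('Judy',), ('Alice',), ('Peggy',)]

Reason: ASC vs DESC gives opposite ordering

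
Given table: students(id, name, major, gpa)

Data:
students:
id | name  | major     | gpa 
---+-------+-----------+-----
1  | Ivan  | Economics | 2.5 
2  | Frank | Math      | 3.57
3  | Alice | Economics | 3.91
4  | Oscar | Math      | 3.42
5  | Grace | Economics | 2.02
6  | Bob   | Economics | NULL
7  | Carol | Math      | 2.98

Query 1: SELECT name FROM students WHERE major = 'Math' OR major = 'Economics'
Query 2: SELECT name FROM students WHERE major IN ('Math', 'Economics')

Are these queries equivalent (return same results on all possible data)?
Yes, equivalent

Both queries return: [('Alice',), ('Bob',), ('Carol',), ('Frank',), ('Grace',), ('Ivan',), ('Oscar',)]

Reason: OR vs IN are equivalent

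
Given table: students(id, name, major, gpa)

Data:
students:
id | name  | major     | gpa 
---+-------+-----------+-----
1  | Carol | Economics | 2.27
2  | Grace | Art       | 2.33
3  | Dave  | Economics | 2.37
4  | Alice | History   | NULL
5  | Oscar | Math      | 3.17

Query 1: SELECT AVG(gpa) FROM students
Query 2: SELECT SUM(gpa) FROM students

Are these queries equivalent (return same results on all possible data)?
No, not equivalent

Query 1 returns: [(2.535,)]
Query 2 returns: [(10.14,)]

Reason: AVG vs SUM give different aggregate values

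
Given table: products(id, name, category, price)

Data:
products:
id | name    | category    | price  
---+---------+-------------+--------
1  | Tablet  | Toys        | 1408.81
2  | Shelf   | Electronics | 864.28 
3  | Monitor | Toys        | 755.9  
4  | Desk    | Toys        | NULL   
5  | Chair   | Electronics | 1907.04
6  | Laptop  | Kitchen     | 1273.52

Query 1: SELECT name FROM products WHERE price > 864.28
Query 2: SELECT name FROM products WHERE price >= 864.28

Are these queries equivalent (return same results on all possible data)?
No, not equivalent

Query 1 returns: [('Tablet',), ('Chair',), ('Laptop',)]
Query 2 returns: [('Tablet',), ('Shelf',), ('Chair',), ('Laptop',)]

Reason: > vs >= gives different results when price = 864.28 exists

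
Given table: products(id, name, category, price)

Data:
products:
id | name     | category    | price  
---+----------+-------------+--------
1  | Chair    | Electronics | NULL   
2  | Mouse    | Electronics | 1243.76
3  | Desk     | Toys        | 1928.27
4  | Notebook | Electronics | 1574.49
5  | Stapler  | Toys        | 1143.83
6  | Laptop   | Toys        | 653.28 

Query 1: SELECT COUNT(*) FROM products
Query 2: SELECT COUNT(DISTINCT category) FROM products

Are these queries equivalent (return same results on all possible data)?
No, not equivalent

Query 1 returns: [(6,)]
Query 2 returns: [(2,)]

Reason: COUNT(*) counts rows, COUNT(DISTINCT category) counts unique categorys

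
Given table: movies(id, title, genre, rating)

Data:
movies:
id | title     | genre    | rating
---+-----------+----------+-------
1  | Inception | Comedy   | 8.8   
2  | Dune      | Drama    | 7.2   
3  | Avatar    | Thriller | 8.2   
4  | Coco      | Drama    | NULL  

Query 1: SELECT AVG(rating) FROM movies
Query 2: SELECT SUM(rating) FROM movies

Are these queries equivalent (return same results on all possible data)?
No, not equivalent

Query 1 returns: [(8.066666666666666,)]
Query 2 returns: [(24.2,)]

Reason: AVG vs SUM give different aggregate values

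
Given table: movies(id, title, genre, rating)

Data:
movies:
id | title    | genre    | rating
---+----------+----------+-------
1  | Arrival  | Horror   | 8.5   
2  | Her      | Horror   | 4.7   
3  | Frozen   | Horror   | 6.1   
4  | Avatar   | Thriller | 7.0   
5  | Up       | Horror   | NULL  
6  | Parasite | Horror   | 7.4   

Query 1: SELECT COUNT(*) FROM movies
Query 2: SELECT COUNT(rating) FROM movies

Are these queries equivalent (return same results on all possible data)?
No, not equivalent

Query 1 returns: [(6,)]
Query 2 returns: [(5,)]

Reason: COUNT(*) includes NULLs, COUNT(column) excludes them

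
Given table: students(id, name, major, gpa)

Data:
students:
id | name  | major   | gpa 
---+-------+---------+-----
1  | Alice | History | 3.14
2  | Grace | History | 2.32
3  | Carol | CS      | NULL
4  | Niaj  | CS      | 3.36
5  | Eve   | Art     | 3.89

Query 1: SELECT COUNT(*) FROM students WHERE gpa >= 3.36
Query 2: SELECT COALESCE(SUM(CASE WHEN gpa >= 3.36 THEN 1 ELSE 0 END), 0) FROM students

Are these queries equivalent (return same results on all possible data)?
Yes, equivalent

Both queries return: [(2,)]

Reason: COUNT with WHERE vs conditional SUM (COALESCE handles empty-table NULL)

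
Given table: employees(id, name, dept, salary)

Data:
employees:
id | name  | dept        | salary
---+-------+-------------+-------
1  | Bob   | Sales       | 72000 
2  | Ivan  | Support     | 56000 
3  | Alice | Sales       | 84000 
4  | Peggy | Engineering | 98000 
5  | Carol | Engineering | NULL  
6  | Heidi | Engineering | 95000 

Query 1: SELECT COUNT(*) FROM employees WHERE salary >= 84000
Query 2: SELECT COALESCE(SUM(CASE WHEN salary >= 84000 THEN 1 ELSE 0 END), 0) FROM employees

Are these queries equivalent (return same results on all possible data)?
Yes, equivalent

Both queries return: [(3,)]

Reason: COUNT with WHERE vs conditional SUM (COALESCE handles empty-table NULL)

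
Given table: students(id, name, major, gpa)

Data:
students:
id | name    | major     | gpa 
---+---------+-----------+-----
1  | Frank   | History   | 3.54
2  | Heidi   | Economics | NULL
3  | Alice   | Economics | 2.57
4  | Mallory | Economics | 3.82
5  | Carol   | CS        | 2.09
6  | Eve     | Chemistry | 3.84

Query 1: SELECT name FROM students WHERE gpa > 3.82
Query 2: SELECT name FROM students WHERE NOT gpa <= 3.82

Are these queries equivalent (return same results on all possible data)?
Yes, equivalent

Both queries return: [('Eve',)]

Reason: Both filter gpa > 3.82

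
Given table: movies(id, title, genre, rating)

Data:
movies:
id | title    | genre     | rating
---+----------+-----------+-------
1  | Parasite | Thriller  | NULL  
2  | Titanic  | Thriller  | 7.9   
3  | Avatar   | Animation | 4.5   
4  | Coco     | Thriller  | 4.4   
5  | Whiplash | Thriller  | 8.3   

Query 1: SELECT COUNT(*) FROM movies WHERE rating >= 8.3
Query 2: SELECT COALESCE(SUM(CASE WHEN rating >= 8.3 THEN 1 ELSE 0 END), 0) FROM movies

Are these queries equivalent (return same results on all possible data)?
Yes, equivalent

Both queries return: [(1,)]

Reason: COUNT with WHERE vs conditional SUM (COALESCE handles empty-table NULL)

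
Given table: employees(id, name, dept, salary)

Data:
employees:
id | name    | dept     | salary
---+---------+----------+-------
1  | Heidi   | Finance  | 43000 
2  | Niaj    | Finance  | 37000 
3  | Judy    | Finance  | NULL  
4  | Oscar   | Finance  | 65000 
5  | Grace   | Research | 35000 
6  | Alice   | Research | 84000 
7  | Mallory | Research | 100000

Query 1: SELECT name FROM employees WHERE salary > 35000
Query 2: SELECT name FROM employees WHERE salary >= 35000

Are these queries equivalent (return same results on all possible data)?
No, not equivalent

Query 1 returns: [('Heidi',), ('Niaj',), ('Oscar',), ('Alice',), ('Mallory',)]
Query 2 returns: [('Heidi',), ('Niaj',), ('Oscar',), ('Grace',), ('Alice',), ('Mallory',)]

Reason: > vs >= gives different results when salary = 35000 exists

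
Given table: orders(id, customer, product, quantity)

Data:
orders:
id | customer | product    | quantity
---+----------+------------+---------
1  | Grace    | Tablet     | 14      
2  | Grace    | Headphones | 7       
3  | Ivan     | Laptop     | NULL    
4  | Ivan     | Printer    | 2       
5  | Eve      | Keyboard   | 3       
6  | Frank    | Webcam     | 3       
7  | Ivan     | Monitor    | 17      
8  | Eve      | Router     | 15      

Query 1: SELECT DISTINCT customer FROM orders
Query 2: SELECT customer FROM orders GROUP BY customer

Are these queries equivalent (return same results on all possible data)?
Yes, equivalent

Both queries return: [('Eve',), ('Frank',), ('Grace',), ('Ivan',)]

Reason: Both get unique customers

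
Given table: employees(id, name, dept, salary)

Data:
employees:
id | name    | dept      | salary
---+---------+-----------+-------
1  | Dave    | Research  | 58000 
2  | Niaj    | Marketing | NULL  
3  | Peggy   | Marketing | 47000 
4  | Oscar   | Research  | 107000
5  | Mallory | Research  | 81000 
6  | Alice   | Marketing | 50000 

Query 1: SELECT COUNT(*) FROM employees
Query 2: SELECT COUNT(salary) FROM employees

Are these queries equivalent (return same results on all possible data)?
No, not equivalent

Query 1 returns: [(6,)]
Query 2 returns: [(5,)]

Reason: COUNT(*) includes NULLs, COUNT(column) excludes them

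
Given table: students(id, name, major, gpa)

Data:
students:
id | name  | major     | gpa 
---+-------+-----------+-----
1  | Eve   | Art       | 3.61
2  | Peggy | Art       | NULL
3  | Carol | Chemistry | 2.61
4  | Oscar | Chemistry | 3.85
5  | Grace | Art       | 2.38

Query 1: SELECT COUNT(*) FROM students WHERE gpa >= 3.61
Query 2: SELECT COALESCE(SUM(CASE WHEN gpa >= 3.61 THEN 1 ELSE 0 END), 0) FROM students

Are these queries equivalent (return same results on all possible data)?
Yes, equivalent

Both queries return: [(2,)]

Reason: COUNT with WHERE vs conditional SUM (COALESCE handles empty-table NULL)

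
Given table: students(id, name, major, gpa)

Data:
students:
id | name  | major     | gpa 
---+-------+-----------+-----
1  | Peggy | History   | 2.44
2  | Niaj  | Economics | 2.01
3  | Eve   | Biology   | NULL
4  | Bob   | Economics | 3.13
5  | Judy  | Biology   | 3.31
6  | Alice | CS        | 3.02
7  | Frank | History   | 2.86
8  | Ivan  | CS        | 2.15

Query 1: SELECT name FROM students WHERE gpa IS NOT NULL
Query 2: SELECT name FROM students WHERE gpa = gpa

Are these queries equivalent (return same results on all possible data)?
Yes, equivalent

Both queries return: [('Alice',), ('Bob',), ('Frank',), ('Ivan',), ('Judy',), ('Niaj',), ('Peggy',)]

Reason: IS NOT NULL vs self-equality (both exclude NULLs)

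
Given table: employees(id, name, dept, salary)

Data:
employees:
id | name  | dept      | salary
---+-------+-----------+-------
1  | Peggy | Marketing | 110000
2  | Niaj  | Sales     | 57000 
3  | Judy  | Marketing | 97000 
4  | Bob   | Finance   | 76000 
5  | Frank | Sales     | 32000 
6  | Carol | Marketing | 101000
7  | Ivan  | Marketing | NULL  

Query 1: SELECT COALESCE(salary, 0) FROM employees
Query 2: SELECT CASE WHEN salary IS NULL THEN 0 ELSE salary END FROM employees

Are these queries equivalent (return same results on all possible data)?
Yes, equivalent

Both queries return: [(0,), (32000,), (57000,), (76000,), (97000,), (101000,), (110000,)]

Reason: COALESCE vs CASE for NULL handling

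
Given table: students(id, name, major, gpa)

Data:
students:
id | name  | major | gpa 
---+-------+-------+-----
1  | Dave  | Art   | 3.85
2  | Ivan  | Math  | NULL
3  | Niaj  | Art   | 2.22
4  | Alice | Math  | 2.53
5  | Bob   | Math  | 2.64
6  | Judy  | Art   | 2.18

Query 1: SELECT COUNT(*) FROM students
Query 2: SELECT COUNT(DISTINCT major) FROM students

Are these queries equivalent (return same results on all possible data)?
No, not equivalent

Query 1 returns: [(6,)]
Query 2 returns: [(2,)]

Reason: COUNT(*) counts rows, COUNT(DISTINCT major) counts unique majors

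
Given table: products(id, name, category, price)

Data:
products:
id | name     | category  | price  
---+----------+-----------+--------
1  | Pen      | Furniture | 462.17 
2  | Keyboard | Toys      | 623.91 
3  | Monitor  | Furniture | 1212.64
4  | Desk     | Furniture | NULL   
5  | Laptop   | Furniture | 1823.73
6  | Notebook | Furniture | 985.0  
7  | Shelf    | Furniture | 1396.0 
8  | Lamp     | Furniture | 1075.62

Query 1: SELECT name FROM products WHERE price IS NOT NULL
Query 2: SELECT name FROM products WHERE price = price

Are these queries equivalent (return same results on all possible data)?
Yes, equivalent

Both queries return: [('Keyboard',), ('Lamp',), ('Laptop',), ('Monitor',), ('Notebook',), ('Pen',), ('Shelf',)]

Reason: IS NOT NULL vs self-equality (both exclude NULLs)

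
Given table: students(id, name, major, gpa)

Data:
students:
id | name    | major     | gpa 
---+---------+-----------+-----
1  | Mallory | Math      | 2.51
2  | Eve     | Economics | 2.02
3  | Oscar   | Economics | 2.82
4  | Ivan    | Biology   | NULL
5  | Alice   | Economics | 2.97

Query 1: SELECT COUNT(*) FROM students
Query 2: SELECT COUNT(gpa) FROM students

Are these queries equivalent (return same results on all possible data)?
No, not equivalent

Query 1 returns: [(5,)]
Query 2 returns: [(4,)]

Reason: COUNT(*) includes NULLs, COUNT(column) excludes them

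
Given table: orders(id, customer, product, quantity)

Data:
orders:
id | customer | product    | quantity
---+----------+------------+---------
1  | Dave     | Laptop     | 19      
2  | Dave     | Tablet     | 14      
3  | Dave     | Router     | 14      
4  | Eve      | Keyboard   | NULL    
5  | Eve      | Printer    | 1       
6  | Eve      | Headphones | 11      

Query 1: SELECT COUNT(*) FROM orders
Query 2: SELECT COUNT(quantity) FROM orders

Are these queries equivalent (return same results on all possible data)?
No, not equivalent

Query 1 returns: [(6,)]
Query 2 returns: [(5,)]

Reason: COUNT(*) includes NULLs, COUNT(column) excludes them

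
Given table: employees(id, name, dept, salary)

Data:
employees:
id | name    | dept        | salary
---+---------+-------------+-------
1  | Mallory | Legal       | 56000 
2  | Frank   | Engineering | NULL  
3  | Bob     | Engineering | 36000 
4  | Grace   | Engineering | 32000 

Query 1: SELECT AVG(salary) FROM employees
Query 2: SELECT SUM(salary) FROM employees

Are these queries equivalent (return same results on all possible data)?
No, not equivalent

Query 1 returns: [(41333.333333333336,)]
Query 2 returns: [(124000,)]

Reason: AVG vs SUM give different aggregate values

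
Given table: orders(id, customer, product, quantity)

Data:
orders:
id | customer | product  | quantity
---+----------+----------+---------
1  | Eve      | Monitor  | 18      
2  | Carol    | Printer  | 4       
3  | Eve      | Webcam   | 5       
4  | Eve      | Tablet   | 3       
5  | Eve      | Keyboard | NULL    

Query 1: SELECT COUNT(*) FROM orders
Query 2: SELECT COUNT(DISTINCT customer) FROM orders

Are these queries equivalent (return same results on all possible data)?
No, not equivalent

Query 1 returns: [(5,)]
Query 2 returns: [(2,)]

Reason: COUNT(*) counts rows, COUNT(DISTINCT customer) counts unique customers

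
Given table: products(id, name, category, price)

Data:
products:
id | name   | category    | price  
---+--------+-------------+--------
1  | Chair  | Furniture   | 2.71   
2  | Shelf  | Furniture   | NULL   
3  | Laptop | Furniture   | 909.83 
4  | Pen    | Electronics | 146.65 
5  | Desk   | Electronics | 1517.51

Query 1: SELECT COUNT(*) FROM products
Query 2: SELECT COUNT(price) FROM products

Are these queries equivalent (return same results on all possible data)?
No, not equivalent

Query 1 returns: [(5,)]
Query 2 returns: [(4,)]

Reason: COUNT(*) includes NULLs, COUNT(column) excludes them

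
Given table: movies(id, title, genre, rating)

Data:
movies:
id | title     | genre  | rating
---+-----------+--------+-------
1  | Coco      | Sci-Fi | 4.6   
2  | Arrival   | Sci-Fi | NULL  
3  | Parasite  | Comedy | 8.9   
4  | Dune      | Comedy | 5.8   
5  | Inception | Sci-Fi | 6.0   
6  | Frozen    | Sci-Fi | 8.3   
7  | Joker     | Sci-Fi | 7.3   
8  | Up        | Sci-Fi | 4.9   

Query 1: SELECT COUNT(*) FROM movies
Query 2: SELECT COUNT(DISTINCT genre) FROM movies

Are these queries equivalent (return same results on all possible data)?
No, not equivalent

Query 1 returns: [(8,)]
Query 2 returns: [(2,)]

Reason: COUNT(*) counts rows, COUNT(DISTINCT genre) counts unique genres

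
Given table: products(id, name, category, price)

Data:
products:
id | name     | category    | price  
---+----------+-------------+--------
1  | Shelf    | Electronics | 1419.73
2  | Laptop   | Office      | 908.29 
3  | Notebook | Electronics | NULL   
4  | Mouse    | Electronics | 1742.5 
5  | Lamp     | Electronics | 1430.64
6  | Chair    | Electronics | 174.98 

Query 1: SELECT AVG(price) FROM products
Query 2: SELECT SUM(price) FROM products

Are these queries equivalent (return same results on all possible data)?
No, not equivalent

Query 1 returns: [(1135.228,)]
Query 2 returns: [(5676.14,)]

Reason: AVG vs SUM give different aggregate values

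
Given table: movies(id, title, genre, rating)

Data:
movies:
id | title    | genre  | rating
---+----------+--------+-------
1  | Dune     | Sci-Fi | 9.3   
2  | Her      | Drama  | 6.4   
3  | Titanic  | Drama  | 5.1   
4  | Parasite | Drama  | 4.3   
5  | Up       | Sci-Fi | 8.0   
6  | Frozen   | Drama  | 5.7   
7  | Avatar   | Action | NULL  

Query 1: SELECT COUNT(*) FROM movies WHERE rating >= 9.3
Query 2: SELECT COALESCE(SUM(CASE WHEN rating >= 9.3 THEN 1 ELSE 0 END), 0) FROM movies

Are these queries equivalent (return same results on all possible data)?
Yes, equivalent

Both queries return: [(1,)]

Reason: COUNT with WHERE vs conditional SUM (COALESCE handles empty-table NULL)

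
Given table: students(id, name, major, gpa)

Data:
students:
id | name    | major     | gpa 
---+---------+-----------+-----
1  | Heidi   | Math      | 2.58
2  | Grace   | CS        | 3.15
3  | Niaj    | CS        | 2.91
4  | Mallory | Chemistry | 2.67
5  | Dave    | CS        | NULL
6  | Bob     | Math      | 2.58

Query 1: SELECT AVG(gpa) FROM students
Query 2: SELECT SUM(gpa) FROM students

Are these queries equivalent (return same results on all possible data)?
No, not equivalent

Query 1 returns: [(2.778,)]
Query 2 returns: [(13.89,)]

Reason: AVG vs SUM give different aggregate values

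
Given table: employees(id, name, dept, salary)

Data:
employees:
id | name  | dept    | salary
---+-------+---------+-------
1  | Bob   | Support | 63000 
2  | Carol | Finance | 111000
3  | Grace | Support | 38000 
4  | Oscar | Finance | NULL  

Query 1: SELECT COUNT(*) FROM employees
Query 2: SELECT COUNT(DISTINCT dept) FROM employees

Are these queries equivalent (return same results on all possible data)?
No, not equivalent

Query 1 returns: [(4,)]
Query 2 returns: [(2,)]

Reason: COUNT(*) counts rows, COUNT(DISTINCT dept) counts unique depts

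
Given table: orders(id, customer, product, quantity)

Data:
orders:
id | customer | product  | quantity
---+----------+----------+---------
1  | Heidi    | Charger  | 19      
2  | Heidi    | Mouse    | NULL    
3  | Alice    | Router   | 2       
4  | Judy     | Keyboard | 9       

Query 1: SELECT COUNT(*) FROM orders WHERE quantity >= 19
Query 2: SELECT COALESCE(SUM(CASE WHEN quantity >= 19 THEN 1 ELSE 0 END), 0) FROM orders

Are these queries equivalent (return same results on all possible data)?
Yes, equivalent

Both queries return: [(1,)]

Reason: COUNT with WHERE vs conditional SUM (COALESCE handles empty-table NULL)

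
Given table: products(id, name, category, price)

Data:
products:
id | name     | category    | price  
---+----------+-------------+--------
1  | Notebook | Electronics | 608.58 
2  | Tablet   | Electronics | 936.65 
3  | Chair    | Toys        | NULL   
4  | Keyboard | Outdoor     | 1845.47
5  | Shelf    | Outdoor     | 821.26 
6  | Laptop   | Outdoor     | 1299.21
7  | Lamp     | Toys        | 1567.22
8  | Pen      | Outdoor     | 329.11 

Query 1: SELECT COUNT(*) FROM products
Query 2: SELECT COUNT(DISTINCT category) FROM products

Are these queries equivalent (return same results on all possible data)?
No, not equivalent

Query 1 returns: [(8,)]
Query 2 returns: [(3,)]

Reason: COUNT(*) counts rows, COUNT(DISTINCT category) counts unique categorys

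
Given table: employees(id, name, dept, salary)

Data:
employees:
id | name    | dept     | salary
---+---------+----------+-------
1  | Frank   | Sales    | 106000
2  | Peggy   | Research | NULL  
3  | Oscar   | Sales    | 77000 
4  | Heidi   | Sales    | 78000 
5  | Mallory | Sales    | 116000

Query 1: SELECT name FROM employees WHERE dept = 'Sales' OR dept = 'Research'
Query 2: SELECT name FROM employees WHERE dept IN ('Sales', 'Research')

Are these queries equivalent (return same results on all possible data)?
Yes, equivalent

Both queries return: [('Frank',), ('Heidi',), ('Mallory',), ('Oscar',), ('Peggy',)]

Reason: OR vs IN are equivalent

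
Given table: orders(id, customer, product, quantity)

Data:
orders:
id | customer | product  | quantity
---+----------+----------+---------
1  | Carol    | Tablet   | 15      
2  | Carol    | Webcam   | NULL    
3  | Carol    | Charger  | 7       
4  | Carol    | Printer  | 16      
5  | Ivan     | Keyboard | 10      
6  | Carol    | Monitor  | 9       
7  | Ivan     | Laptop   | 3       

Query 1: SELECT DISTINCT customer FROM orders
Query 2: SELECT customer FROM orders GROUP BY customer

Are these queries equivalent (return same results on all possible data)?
Yes, equivalent

Both queries return: [('Carol',), ('Ivan',)]

Reason: Both get unique customers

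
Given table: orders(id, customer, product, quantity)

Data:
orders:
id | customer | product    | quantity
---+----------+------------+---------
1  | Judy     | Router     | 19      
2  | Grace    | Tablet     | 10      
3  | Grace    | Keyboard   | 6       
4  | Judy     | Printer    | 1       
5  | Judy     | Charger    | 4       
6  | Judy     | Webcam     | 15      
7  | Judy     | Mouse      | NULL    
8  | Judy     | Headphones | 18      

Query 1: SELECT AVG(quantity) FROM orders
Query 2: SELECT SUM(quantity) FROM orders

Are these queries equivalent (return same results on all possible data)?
No, not equivalent

Query 1 returns: [(10.428571428571429,)]
Query 2 returns: [(73,)]

Reason: AVG vs SUM give different aggregate values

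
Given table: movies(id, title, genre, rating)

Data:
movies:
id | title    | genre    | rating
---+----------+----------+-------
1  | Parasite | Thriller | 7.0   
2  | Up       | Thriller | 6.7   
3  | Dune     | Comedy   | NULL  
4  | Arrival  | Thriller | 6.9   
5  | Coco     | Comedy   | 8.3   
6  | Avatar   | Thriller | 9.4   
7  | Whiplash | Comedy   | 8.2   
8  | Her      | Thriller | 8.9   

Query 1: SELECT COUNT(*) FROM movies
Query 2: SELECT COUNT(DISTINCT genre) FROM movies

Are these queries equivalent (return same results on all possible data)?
No, not equivalent

Query 1 returns: [(8,)]
Query 2 returns: [(2,)]

Reason: COUNT(*) counts rows, COUNT(DISTINCT genre) counts unique genres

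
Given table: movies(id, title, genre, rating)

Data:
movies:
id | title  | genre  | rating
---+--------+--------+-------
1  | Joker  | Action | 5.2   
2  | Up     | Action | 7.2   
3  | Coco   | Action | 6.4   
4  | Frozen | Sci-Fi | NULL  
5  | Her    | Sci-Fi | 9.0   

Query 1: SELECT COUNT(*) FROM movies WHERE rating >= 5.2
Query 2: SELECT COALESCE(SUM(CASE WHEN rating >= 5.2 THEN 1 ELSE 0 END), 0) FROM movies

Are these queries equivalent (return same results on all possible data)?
Yes, equivalent

Both queries return: [(4,)]

Reason: COUNT with WHERE vs conditional SUM (COALESCE handles empty-table NULL)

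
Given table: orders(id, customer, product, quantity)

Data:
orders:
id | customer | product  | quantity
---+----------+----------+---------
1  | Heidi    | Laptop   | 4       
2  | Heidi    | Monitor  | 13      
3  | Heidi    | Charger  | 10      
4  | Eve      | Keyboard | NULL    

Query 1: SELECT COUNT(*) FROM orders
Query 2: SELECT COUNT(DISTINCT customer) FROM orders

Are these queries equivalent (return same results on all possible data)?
No, not equivalent

Query 1 returns: [(4,)]
Query 2 returns: [(2,)]

Reason: COUNT(*) counts rows, COUNT(DISTINCT customer) counts unique customers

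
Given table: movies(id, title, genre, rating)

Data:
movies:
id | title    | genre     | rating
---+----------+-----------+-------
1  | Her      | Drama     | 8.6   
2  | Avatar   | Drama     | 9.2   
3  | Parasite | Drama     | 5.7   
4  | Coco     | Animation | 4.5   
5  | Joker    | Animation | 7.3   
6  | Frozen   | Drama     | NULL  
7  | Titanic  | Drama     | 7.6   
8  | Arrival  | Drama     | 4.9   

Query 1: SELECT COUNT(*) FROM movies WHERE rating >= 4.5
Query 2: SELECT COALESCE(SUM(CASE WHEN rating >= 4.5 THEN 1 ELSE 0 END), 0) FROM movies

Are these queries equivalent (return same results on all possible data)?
Yes, equivalent

Both queries return: [(7,)]

Reason: COUNT with WHERE vs conditional SUM (COALESCE handles empty-table NULL)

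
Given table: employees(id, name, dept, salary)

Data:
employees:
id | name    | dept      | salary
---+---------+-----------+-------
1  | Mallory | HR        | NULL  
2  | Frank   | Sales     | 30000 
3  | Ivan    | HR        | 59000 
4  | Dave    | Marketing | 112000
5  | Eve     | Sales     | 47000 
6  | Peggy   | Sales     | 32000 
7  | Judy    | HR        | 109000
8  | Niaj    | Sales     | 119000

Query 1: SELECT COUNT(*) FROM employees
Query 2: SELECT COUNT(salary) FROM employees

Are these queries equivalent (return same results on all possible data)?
No, not equivalent

Query 1 returns: [(8,)]
Query 2 returns: [(7,)]

Reason: COUNT(*) includes NULLs, COUNT(column) excludes them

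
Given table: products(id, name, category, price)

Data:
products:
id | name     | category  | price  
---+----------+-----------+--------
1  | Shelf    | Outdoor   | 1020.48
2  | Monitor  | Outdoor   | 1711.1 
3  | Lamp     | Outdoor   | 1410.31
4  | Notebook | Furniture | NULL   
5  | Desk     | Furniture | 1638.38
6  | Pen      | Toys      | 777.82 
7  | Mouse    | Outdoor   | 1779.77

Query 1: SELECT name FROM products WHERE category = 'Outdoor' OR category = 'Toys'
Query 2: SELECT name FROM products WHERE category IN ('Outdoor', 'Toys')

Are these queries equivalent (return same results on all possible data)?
Yes, equivalent

Both queries return: [('Lamp',), ('Monitor',), ('Mouse',), ('Pen',), ('Shelf',)]

Reason: OR vs IN are equivalent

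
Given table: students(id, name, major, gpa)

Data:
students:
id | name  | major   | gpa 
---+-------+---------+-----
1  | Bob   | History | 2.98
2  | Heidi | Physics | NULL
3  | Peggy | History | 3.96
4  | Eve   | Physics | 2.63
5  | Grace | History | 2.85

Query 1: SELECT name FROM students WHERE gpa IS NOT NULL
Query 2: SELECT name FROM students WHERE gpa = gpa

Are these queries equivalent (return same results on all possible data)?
Yes, equivalent

Both queries return: [('Bob',), ('Eve',), ('Grace',), ('Peggy',)]

Reason: IS NOT NULL vs self-equality (both exclude NULLs)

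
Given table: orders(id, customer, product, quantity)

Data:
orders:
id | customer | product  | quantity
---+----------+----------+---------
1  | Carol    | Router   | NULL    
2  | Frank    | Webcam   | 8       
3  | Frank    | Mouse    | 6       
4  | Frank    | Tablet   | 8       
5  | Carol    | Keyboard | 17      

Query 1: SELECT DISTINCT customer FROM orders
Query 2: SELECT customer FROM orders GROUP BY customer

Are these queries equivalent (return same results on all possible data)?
Yes, equivalent

Both queries return: [('Carol',), ('Frank',)]

Reason: Both get unique customers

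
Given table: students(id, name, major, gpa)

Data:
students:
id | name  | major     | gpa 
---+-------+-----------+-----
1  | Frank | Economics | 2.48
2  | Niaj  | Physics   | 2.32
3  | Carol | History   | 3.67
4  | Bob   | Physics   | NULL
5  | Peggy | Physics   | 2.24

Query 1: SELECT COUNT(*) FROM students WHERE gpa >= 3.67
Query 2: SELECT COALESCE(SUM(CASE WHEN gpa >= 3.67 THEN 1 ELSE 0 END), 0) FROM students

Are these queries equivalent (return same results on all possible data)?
Yes, equivalent

Both queries return: [(1,)]

Reason: COUNT with WHERE vs conditional SUM (COALESCE handles empty-table NULL)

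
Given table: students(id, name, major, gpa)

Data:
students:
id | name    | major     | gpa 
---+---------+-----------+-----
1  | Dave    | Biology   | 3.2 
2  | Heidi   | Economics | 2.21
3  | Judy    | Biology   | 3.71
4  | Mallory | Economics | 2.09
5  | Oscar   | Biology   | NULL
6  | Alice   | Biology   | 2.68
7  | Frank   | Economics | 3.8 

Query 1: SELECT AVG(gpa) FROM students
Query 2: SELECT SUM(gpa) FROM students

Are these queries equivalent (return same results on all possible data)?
No, not equivalent

Query 1 returns: [(2.9483333333333337,)]
Query 2 returns: [(17.69,)]

Reason: AVG vs SUM give different aggregate values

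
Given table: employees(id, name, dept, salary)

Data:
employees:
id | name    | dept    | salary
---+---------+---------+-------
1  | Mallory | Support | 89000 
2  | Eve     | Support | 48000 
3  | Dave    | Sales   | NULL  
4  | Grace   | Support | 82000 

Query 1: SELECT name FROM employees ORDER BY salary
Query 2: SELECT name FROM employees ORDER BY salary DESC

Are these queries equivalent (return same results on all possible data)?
No, not equivalent

Query 1 returns: [('Dave',), ('Eve',), ('Grace',), ('Mallory',)]
Query 2 returns: [('Mallory',), ('Grace',), ('Eve',), ('Dave',)]

Reason: ASC vs DESC gives opposite ordering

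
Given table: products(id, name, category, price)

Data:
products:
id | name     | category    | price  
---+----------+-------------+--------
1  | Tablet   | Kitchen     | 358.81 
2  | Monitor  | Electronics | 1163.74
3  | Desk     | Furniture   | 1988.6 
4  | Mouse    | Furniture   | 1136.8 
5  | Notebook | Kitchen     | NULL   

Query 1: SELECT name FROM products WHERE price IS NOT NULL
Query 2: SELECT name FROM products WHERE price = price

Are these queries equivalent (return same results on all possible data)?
Yes, equivalent

Both queries return: [('Desk',), ('Monitor',), ('Mouse',), ('Tablet',)]

Reason: IS NOT NULL vs self-equality (both exclude NULLs)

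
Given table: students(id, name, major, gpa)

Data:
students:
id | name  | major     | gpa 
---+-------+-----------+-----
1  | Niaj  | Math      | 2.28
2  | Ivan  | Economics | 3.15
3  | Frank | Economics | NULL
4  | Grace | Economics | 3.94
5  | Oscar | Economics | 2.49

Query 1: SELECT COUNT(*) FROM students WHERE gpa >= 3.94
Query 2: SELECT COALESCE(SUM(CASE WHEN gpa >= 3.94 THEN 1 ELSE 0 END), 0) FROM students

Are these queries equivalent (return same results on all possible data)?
Yes, equivalent

Both queries return: [(1,)]

Reason: COUNT with WHERE vs conditional SUM (COALESCE handles empty-table NULL)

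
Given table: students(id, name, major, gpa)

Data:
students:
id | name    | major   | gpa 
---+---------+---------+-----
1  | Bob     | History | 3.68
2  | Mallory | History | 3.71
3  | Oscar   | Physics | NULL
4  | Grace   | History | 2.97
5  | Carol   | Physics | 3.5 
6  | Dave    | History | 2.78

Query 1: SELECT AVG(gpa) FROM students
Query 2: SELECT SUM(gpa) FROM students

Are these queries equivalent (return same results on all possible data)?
No, not equivalent

Query 1 returns: [(3.3280000000000003,)]
Query 2 returns: [(16.64,)]

Reason: AVG vs SUM give different aggregate values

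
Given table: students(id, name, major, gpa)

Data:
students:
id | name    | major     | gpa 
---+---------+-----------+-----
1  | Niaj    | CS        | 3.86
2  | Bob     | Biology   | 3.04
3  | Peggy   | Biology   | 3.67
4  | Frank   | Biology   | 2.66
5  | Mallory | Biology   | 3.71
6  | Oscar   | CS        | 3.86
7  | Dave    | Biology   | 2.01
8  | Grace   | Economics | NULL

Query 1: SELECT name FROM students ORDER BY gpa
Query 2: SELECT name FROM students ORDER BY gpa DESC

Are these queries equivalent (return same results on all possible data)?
No, not equivalent

Query 1 returns: [('Grace',), ('Dave',), ('Frank',), ('Bob',), ('Peggy',), ('Mallory',), ('Niaj',), ('Oscar',)]
Query 2 returns: [('Niaj',), ('Oscar',), ('Mallory',), ('Peggy',), ('Bob',), ('Frank',), ('Dave',), ('Grace',)]

Reason: ASC vs DESC gives opposite ordering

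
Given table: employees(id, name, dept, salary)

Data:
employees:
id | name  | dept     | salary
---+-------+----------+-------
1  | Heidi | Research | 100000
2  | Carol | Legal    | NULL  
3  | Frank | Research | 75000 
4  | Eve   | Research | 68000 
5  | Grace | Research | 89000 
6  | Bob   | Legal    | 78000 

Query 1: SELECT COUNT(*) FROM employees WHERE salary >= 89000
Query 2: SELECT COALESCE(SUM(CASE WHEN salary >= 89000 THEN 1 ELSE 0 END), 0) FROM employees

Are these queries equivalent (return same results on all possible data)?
Yes, equivalent

Both queries return: [(2,)]

Reason: COUNT with WHERE vs conditional SUM (COALESCE handles empty-table NULL)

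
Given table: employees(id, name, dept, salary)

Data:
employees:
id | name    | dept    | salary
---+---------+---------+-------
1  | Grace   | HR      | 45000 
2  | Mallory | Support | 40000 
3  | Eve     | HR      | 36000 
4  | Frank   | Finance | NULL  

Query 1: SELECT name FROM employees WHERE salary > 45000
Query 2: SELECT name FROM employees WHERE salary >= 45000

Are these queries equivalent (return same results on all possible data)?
No, not equivalent

Query 1 returns: []
Query 2 returns: [('Grace',)]

Reason: > vs >= gives different results when salary = 45000 exists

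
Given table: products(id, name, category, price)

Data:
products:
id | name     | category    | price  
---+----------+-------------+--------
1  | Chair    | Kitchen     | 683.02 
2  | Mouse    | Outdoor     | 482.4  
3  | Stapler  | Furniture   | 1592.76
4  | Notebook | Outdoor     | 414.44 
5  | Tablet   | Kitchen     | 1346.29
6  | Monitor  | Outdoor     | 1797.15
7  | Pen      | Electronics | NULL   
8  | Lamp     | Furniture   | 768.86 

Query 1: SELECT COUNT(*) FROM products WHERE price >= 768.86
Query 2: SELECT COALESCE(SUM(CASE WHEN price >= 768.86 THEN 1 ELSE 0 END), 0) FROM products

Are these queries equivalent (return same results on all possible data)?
Yes, equivalent

Both queries return: [(4,)]

Reason: COUNT with WHERE vs conditional SUM (COALESCE handles empty-table NULL)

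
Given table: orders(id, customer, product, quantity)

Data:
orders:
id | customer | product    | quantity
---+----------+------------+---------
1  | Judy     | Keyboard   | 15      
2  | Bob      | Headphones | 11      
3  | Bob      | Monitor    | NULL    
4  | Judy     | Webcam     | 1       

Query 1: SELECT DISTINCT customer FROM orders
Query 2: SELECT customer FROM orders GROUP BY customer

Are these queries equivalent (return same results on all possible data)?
Yes, equivalent

Both queries return: [('Bob',), ('Judy',)]

Reason: Both get unique customers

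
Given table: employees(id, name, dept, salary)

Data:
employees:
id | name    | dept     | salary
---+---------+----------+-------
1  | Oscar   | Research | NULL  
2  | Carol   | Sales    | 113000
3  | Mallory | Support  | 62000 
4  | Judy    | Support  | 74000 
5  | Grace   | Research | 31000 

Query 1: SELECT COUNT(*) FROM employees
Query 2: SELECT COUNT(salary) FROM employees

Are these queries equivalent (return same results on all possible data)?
No, not equivalent

Query 1 returns: [(5,)]
Query 2 returns: [(4,)]

Reason: COUNT(*) includes NULLs, COUNT(column) excludes them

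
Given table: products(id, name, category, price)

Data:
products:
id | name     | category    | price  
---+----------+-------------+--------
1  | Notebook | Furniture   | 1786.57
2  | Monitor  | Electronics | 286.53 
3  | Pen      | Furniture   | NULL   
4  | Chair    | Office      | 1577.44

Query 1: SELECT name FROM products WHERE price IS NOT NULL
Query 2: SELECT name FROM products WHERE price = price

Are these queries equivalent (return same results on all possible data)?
Yes, equivalent

Both queries return: [('Chair',), ('Monitor',), ('Notebook',)]

Reason: IS NOT NULL vs self-equality (both exclude NULLs)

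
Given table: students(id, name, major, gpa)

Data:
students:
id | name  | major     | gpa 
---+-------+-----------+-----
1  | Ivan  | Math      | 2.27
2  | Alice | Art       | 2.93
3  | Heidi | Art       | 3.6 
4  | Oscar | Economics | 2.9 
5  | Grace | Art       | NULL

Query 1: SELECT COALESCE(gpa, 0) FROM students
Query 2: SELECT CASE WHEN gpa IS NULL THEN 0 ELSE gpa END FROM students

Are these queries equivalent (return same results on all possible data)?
Yes, equivalent

Both queries return: [(0,), (2.27,), (2.9,), (2.93,), (3.6,)]

Reason: COALESCE vs CASE for NULL handling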